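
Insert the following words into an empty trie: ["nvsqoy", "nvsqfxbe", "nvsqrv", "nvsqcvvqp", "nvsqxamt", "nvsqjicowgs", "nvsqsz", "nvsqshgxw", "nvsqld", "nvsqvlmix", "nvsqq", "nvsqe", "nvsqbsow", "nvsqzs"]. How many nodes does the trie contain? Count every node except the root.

49

Count nodes per top-level branch (shared prefixes stored once):
  'n'-branch (nvsqbsow, nvsqcvvqp, nvsqe, nvsqfxbe, nvsqjicowgs, nvsqld, nvsqoy, nvsqq, nvsqrv, nvsqshgxw, nvsqsz, nvsqvlmix, nvsqxamt, nvsqzs): 49 nodes
Sum: 49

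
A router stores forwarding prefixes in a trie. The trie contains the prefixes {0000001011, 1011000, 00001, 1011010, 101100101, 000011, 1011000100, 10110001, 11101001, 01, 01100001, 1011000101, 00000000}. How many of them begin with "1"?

Traverse to the node for "1", then collect every word in that subtree.
Matches: "1011000", "10110001", "1011000100", "1011000101", "101100101", "1011010", "11101001"
Count: 7

7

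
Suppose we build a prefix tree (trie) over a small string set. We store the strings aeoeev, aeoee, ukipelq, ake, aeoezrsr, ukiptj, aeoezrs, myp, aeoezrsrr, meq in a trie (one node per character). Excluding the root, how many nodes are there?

27

Count nodes per top-level branch (shared prefixes stored once):
  'a'-branch (aeoee, aeoeev, aeoezrs, aeoezrsr, aeoezrsrr, ake): 13 nodes
  'm'-branch (meq, myp): 5 nodes
  'u'-branch (ukipelq, ukiptj): 9 nodes
Sum: 27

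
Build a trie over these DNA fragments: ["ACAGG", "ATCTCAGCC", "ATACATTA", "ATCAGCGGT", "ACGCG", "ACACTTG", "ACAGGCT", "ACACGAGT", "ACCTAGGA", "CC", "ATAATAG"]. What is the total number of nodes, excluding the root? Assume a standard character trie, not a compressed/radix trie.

50

For each word, the new-node count is its length minus the longest prefix already in the trie:
  "ACAGG" → 5 new (A, C, A, G, G)
  "ATCTCAGCC" → prefix "A" already present; 8 new (T, C, T, C, A, G, C, C)
  "ATACATTA" → prefix "AT" already present; 6 new (A, C, A, T, T, A)
  "ATCAGCGGT" → prefix "ATC" already present; 6 new (A, G, C, G, G, T)
  "ACGCG" → prefix "AC" already present; 3 new (G, C, G)
  "ACACTTG" → prefix "ACA" already present; 4 new (C, T, T, G)
  "ACAGGCT" → prefix "ACAGG" already present; 2 new (C, T)
  "ACACGAGT" → prefix "ACAC" already present; 4 new (G, A, G, T)
  "ACCTAGGA" → prefix "AC" already present; 6 new (C, T, A, G, G, A)
  "CC" → 2 new (C, C)
  "ATAATAG" → prefix "ATA" already present; 4 new (A, T, A, G)
Total nodes = 5 + 8 + 6 + 6 + 3 + 4 + 2 + 4 + 6 + 2 + 4 = 50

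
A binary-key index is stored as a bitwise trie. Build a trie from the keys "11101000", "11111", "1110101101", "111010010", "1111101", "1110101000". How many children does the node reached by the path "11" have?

1

Follow the path "11" to its node, then look at its outgoing edges.
Characters that immediately follow "11" among the stored strings: {1}.
That node has 1 child edge.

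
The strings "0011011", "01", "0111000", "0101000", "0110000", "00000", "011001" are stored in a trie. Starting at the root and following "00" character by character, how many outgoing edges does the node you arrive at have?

2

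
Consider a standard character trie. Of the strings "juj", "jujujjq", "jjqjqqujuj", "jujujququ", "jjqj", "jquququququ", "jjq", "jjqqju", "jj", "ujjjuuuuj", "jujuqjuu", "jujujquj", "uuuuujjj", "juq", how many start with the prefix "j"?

Walk to "j"; the words in its subtree are exactly those with that prefix.
Words under "j": jj, jjq, jjqj, jjqjqqujuj, jjqqju, jquququququ, juj, jujujjq, jujujquj, jujujququ, jujuqjuu, juq
Count: 12

12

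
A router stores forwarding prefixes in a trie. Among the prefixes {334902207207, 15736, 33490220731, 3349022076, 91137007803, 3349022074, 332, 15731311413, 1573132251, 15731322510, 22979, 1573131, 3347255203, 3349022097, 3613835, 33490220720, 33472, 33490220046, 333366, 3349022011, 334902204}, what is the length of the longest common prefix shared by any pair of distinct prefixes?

11

The deepest shared node is where two words last agree before diverging.
e.g. "33490220720" and "334902207207" share the prefix "33490220720" of length 11; no pair shares a longer one.
Longest shared-prefix length: 11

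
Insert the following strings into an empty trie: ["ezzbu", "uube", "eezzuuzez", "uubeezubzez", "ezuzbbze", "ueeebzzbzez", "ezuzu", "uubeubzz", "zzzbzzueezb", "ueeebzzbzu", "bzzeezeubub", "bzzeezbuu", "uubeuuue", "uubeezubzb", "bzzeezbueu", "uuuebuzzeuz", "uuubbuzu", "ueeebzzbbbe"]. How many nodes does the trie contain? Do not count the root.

Insert word by word; a character creates a node only if that edge doesn't already exist:
  "ezzbu" → 5 new (e, z, z, b, u)
  "uube" → 4 new (u, u, b, e)
  "eezzuuzez" → prefix "e" already present; 8 new (e, z, z, u, u, z, e, z)
  "uubeezubzez" → prefix "uube" already present; 7 new (e, z, u, b, z, e, z)
  "ezuzbbze" → prefix "ez" already present; 6 new (u, z, b, b, z, e)
  "ueeebzzbzez" → prefix "u" already present; 10 new (e, e, e, b, z, z, b, z, e, z)
  "ezuzu" → prefix "ezuz" already present; 1 new (u)
  "uubeubzz" → prefix "uube" already present; 4 new (u, b, z, z)
  "zzzbzzueezb" → 11 new (z, z, z, b, z, z, u, e, e, z, b)
  "ueeebzzbzu" → prefix "ueeebzzbz" already present; 1 new (u)
  "bzzeezeubub" → 11 new (b, z, z, e, e, z, e, u, b, u, b)
  "bzzeezbuu" → prefix "bzzeez" already present; 3 new (b, u, u)
  "uubeuuue" → prefix "uubeu" already present; 3 new (u, u, e)
  "uubeezubzb" → prefix "uubeezubz" already present; 1 new (b)
  "bzzeezbueu" → prefix "bzzeezbu" already present; 2 new (e, u)
  "uuuebuzzeuz" → prefix "uu" already present; 9 new (u, e, b, u, z, z, e, u, z)
  "uuubbuzu" → prefix "uuu" already present; 5 new (b, b, u, z, u)
  "ueeebzzbbbe" → prefix "ueeebzzb" already present; 3 new (b, b, e)
Total nodes = 5 + 4 + 8 + 7 + 6 + 10 + 1 + 4 + 11 + 1 + 11 + 3 + 3 + 1 + 2 + 9 + 5 + 3 = 94

94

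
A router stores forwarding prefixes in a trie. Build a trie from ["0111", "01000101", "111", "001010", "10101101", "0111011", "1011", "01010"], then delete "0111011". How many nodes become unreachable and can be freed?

3

After clearing the end-marker at "0111011", prune upward until reaching a node still needed by another word.
The suffix "011" (3 nodes) is used only by "0111011"; "0111" is itself a stored word, so pruning stops there.
Nodes removed: 3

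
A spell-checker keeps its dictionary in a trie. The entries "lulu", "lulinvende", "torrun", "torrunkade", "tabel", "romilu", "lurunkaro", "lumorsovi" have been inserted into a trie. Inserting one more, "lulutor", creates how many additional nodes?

Walking "lulutor" from the root, the first 4 characters ("lulu") follow existing edges; "t" is the first miss.
So 7 − 4 = 3 new nodes.

3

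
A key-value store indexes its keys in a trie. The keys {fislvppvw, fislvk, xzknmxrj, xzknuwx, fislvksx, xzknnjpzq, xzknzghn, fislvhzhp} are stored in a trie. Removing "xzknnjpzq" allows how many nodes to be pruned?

5

Walk "xzknnjpzq" from the leaf back toward the root, removing each node that no remaining word uses.
The suffix "njpzq" (5 nodes) is used only by "xzknnjpzq"; the node for "xzkn" still has the child "m", so pruning stops there.
Nodes removed: 5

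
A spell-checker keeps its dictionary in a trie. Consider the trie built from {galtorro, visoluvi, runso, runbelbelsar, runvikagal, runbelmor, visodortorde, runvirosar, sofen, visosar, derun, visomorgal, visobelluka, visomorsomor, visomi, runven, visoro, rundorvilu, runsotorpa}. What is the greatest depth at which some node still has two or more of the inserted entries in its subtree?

The deepest shared node is where two words last agree before diverging.
"visomorgal" and "visomorsomor" agree on "visomor" (7 characters) before diverging; nothing deeper is shared.
Longest shared-prefix length: 7

7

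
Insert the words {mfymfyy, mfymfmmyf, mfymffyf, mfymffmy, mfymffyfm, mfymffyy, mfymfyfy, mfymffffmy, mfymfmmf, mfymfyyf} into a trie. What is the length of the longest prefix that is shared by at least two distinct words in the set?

8

Equivalently: take the maximum, over all pairs, of their longest common prefix length.
"mfymffyf" and "mfymffyfm" agree on "mfymffyf" (8 characters) before diverging; nothing deeper is shared.
Longest shared-prefix length: 8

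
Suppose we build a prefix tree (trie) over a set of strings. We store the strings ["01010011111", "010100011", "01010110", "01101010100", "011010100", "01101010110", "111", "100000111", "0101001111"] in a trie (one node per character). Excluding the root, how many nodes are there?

40

Trace insertions, counting only characters that open a new branch:
  "01010011111" → 11 new (0, 1, 0, 1, 0, 0, 1, 1, 1, 1, 1)
  "010100011" → prefix "010100" already present; 3 new (0, 1, 1)
  "01010110" → prefix "01010" already present; 3 new (1, 1, 0)
  "01101010100" → prefix "01" already present; 9 new (1, 0, 1, 0, 1, 0, 1, 0, 0)
  "011010100" → prefix "01101010" already present; 1 new (0)
  "01101010110" → prefix "011010101" already present; 2 new (1, 0)
  "111" → 3 new (1, 1, 1)
  "100000111" → prefix "1" already present; 8 new (0, 0, 0, 0, 0, 1, 1, 1)
  "0101001111" → prefix "0101001111" already present; 0 new (none)
Total nodes = 11 + 3 + 3 + 9 + 1 + 2 + 3 + 8 + 0 = 40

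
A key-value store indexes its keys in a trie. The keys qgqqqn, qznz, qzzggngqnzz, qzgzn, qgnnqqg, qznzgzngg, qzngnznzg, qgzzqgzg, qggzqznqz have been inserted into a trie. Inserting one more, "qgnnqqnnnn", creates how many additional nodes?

4

"qgnnqq" is already a path in the trie; the remaining "nnnn" must be added.
So 10 − 6 = 4 new nodes.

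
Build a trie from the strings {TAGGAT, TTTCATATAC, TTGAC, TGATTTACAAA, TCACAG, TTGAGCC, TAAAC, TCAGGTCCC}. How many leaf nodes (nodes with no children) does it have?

A leaf is a node with no children — equivalently, the end of a word that is not a proper prefix of any other stored word.
Those words: "TAAAC", "TAGGAT", "TCACAG", "TCAGGTCCC", "TGATTTACAAA", "TTGAC", "TTGAGCC", "TTTCATATAC"
Leaf count: 8

8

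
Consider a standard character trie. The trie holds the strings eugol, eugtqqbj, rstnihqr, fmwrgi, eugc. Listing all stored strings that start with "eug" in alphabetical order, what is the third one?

eugtqqbj

DFS of the "eug" subtree visits, in order: "eugc", "eugol", "eugtqqbj"
Position 3: eugtqqbj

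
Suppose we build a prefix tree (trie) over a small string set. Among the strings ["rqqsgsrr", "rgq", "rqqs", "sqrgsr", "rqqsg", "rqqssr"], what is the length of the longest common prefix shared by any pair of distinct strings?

5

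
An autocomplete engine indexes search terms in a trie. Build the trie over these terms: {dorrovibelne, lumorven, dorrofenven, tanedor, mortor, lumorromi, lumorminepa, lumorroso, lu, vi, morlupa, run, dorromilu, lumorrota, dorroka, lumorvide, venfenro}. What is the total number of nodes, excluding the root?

78

Trace insertions, counting only characters that open a new branch:
  "dorrovibelne" → 12 new (d, o, r, r, o, v, i, b, e, l, n, e)
  "lumorven" → 8 new (l, u, m, o, r, v, e, n)
  "dorrofenven" → prefix "dorro" already present; 6 new (f, e, n, v, e, n)
  "tanedor" → 7 new (t, a, n, e, d, o, r)
  "mortor" → 6 new (m, o, r, t, o, r)
  "lumorromi" → prefix "lumor" already present; 4 new (r, o, m, i)
  "lumorminepa" → prefix "lumor" already present; 6 new (m, i, n, e, p, a)
  "lumorroso" → prefix "lumorro" already present; 2 new (s, o)
  "lu" → prefix "lu" already present; 0 new (none)
  "vi" → 2 new (v, i)
  "morlupa" → prefix "mor" already present; 4 new (l, u, p, a)
  "run" → 3 new (r, u, n)
  "dorromilu" → prefix "dorro" already present; 4 new (m, i, l, u)
  "lumorrota" → prefix "lumorro" already present; 2 new (t, a)
  "dorroka" → prefix "dorro" already present; 2 new (k, a)
  "lumorvide" → prefix "lumorv" already present; 3 new (i, d, e)
  "venfenro" → prefix "v" already present; 7 new (e, n, f, e, n, r, o)
Total nodes = 12 + 8 + 6 + 7 + 6 + 4 + 6 + 2 + 0 + 2 + 4 + 3 + 4 + 2 + 2 + 3 + 7 = 78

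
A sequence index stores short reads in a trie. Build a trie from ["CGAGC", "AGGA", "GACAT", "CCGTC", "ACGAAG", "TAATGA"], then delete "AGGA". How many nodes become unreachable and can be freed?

A node on "AGGA"'s path can go only if nothing else ends at it or branches off below it.
The suffix "GGA" (3 nodes) is used only by "AGGA"; the node for "A" still has the child "C", so pruning stops there.
Nodes removed: 3

3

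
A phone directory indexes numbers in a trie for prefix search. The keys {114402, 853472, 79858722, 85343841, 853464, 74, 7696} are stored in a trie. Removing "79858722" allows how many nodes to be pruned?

After clearing the end-marker at "79858722", prune upward until reaching a node still needed by another word.
The suffix "9858722" (7 nodes) is used only by "79858722"; the node for "7" still has the child "4", so pruning stops there.
Nodes removed: 7

7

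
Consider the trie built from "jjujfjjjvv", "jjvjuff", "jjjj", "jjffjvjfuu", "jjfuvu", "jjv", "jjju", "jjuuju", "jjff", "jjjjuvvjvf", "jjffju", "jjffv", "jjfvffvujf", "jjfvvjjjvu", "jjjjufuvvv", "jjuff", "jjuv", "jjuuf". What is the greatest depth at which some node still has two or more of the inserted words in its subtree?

Look for the deepest trie node that still has at least two words in its subtree.
"jjffju" and "jjffjvjfuu" agree on "jjffj" (5 characters) before diverging; nothing deeper is shared.
Longest shared-prefix length: 5

5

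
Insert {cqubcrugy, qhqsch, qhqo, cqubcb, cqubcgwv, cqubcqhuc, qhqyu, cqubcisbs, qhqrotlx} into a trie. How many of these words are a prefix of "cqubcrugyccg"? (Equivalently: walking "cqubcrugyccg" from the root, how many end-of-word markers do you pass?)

Check each prefix of "cqubcrugyccg" against the stored set — each match is an end-marker on the path.
Prefixes of the query that are stored words: "cqubcrugy"
Count: 1

1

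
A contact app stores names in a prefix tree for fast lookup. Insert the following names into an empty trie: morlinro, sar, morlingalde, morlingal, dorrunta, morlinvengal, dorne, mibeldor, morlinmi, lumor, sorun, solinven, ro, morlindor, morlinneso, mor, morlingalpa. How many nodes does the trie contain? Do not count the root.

Count nodes per top-level branch (shared prefixes stored once):
  'd'-branch (dorne, dorrunta): 10 nodes
  'l'-branch (lumor): 5 nodes
  'm'-branch (mibeldor, mor, morlindor, morlingal, morlingalde, morlingalpa, morlinmi, morlinneso, morlinro, morlinvengal): 37 nodes
  'r'-branch (ro): 2 nodes
  's'-branch (sar, solinven, sorun): 13 nodes
Sum: 67

67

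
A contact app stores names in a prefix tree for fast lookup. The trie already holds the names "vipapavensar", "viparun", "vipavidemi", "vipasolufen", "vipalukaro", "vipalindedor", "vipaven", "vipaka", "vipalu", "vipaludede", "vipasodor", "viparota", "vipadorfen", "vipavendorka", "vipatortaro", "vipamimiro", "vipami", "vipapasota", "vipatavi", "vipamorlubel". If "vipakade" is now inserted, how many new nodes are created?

2

"vipaka" is already a path in the trie; the remaining "de" must be added.
So 8 − 6 = 2 new nodes.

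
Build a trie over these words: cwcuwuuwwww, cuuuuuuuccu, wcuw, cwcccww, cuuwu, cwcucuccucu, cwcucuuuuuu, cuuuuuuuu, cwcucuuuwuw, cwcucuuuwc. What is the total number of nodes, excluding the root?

Trace insertions, counting only characters that open a new branch:
  "cwcuwuuwwww" → 11 new (c, w, c, u, w, u, u, w, w, w, w)
  "cuuuuuuuccu" → prefix "c" already present; 10 new (u, u, u, u, u, u, u, c, c, u)
  "wcuw" → 4 new (w, c, u, w)
  "cwcccww" → prefix "cwc" already present; 4 new (c, c, w, w)
  "cuuwu" → prefix "cuu" already present; 2 new (w, u)
  "cwcucuccucu" → prefix "cwcu" already present; 7 new (c, u, c, c, u, c, u)
  "cwcucuuuuuu" → prefix "cwcucu" already present; 5 new (u, u, u, u, u)
  "cuuuuuuuu" → prefix "cuuuuuuu" already present; 1 new (u)
  "cwcucuuuwuw" → prefix "cwcucuuu" already present; 3 new (w, u, w)
  "cwcucuuuwc" → prefix "cwcucuuuw" already present; 1 new (c)
Total nodes = 11 + 10 + 4 + 4 + 2 + 7 + 5 + 1 + 3 + 1 = 48

48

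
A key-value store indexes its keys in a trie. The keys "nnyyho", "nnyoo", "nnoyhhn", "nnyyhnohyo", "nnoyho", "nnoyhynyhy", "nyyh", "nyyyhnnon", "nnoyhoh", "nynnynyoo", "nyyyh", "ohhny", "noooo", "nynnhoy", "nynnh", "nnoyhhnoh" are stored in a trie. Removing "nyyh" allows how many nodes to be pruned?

1

A node on "nyyh"'s path can go only if nothing else ends at it or branches off below it.
The suffix "h" (1 node) is used only by "nyyh"; the node for "nyy" still has the child "y", so pruning stops there.
Nodes removed: 1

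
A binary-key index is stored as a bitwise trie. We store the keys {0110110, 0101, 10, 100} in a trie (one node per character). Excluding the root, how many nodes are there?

Trace insertions, counting only characters that open a new branch:
  "0110110" → 7 new (0, 1, 1, 0, 1, 1, 0)
  "0101" → prefix "01" already present; 2 new (0, 1)
  "10" → 2 new (1, 0)
  "100" → prefix "10" already present; 1 new (0)
Total nodes = 7 + 2 + 2 + 1 = 12

12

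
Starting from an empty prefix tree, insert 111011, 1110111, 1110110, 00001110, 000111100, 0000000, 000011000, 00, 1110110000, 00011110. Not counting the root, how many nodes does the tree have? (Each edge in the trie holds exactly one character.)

31

Insert word by word; a character creates a node only if that edge doesn't already exist:
  "111011" → 6 new (1, 1, 1, 0, 1, 1)
  "1110111" → prefix "111011" already present; 1 new (1)
  "1110110" → prefix "111011" already present; 1 new (0)
  "00001110" → 8 new (0, 0, 0, 0, 1, 1, 1, 0)
  "000111100" → prefix "000" already present; 6 new (1, 1, 1, 1, 0, 0)
  "0000000" → prefix "0000" already present; 3 new (0, 0, 0)
  "000011000" → prefix "000011" already present; 3 new (0, 0, 0)
  "00" → prefix "00" already present; 0 new (none)
  "1110110000" → prefix "1110110" already present; 3 new (0, 0, 0)
  "00011110" → prefix "00011110" already present; 0 new (none)
Total nodes = 6 + 1 + 1 + 8 + 6 + 3 + 3 + 0 + 3 + 0 = 31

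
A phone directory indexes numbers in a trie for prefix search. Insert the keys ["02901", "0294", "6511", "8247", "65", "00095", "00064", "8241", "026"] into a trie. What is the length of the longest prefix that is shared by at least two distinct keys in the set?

3

Look for the deepest trie node that still has at least two words in its subtree.
"00064" and "00095" agree on "000" (3 characters) before diverging; nothing deeper is shared.
Longest shared-prefix length: 3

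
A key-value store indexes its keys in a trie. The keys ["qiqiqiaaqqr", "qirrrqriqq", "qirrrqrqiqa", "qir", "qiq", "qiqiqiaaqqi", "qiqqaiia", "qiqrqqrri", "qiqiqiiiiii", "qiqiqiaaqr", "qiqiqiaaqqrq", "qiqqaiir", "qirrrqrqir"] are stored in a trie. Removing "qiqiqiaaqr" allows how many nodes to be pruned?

1

A node on "qiqiqiaaqr"'s path can go only if nothing else ends at it or branches off below it.
The suffix "r" (1 node) is used only by "qiqiqiaaqr"; the node for "qiqiqiaaq" still has the child "q", so pruning stops there.
Nodes removed: 1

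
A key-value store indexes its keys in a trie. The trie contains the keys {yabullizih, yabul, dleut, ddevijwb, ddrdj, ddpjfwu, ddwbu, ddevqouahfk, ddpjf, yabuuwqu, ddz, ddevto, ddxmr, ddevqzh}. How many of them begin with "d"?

11

Traverse to the node for "d", then collect every word in that subtree.
Words under "d": ddevijwb, ddevqouahfk, ddevqzh, ddevto, ddpjf, ddpjfwu, ddrdj, ddwbu, ddxmr, ddz, dleut
Count: 11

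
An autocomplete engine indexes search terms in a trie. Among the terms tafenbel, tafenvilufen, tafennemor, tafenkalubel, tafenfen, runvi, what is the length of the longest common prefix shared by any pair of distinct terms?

5

Equivalently: take the maximum, over all pairs, of their longest common prefix length.
"tafenbel" and "tafenfen" agree on "tafen" (5 characters) before diverging; nothing deeper is shared.
Longest shared-prefix length: 5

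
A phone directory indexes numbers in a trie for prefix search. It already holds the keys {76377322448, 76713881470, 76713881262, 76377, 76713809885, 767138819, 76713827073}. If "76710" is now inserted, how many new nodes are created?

1

"7671" is already a path in the trie; the remaining "0" must be added.
So 5 − 4 = 1 new nodes.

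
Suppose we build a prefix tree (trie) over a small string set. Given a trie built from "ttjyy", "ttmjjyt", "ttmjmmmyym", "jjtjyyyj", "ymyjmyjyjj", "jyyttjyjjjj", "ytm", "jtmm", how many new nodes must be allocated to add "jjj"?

"jj" is already a path in the trie; the remaining "j" must be added.
New nodes needed: |"jjj"| − 2 = 3 − 2 = 1.

1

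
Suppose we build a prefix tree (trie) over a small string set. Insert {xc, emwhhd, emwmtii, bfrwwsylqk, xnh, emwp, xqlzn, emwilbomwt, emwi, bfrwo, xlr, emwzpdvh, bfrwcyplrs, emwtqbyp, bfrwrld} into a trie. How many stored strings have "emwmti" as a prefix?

Walk to "emwmti"; the words in its subtree are exactly those with that prefix.
Matches: "emwmtii"
Count: 1

1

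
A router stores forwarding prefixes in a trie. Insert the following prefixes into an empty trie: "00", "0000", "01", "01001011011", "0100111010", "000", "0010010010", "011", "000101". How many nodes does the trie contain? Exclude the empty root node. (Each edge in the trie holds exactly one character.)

31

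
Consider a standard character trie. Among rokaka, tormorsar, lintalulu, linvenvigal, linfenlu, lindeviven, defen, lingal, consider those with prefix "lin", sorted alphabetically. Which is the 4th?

Words with prefix "lin", in lexicographic order: "lindeviven", "linfenlu", "lingal", "lintalulu", "linvenvigal"
Position 4: lintalulu

lintalulu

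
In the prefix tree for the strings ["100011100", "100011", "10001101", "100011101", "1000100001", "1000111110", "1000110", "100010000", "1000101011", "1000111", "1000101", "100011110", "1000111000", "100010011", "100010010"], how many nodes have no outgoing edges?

9

A leaf is a node with no children — equivalently, the end of a word that is not a proper prefix of any other stored word.
Those words: "1000100001", "100010010", "100010011", "1000101011", "10001101", "1000111000", "100011101", "100011110", "1000111110"
Leaf count: 9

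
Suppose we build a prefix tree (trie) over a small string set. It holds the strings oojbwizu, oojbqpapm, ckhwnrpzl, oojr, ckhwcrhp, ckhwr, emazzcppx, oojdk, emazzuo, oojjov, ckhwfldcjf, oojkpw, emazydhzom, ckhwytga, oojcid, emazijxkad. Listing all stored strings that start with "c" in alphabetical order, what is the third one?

ckhwnrpzl

DFS of the "c" subtree visits, in order: "ckhwcrhp", "ckhwfldcjf", "ckhwnrpzl", "ckhwr", "ckhwytga"
The 3rd is ckhwnrpzl.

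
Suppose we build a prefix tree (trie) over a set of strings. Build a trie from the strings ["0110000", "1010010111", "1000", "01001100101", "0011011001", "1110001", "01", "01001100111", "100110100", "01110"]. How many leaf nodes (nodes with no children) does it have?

A leaf is a node with no children — equivalently, the end of a word that is not a proper prefix of any other stored word.
Those words: "0011011001", "01001100101", "01001100111", "0110000", "01110", "1000", "100110100", "1010010111", "1110001"
Leaf count: 9

9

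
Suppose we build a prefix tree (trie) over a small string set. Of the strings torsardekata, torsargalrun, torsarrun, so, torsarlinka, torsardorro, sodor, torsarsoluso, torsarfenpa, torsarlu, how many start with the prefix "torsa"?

Filter for entries beginning with "torsa":
Matches: "torsardekata", "torsardorro", "torsarfenpa", "torsargalrun", "torsarlinka", "torsarlu", "torsarrun", "torsarsoluso"
Count: 8

8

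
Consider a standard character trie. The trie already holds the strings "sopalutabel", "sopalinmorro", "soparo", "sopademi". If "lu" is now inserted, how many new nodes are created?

2

Nothing in the trie begins with "l"; the whole of "lu" is new.
2 − 0 = 2 new nodes.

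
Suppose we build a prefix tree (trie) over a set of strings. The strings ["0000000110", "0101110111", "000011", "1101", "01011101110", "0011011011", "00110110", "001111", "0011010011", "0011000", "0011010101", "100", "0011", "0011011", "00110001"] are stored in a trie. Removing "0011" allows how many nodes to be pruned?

Walk "0011" from the leaf back toward the root, removing each node that no remaining word uses.
Every node on "0011" is still needed (e.g. by "0011011011"), so nothing is freed.
Nodes removed: 0

0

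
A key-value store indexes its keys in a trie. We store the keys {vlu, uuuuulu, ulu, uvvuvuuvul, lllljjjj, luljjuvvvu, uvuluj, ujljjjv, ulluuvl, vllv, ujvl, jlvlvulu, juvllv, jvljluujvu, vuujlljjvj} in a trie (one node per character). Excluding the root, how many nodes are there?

88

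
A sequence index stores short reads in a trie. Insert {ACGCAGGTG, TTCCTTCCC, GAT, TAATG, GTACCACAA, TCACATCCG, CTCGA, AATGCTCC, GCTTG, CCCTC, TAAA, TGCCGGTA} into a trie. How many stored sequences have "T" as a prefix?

5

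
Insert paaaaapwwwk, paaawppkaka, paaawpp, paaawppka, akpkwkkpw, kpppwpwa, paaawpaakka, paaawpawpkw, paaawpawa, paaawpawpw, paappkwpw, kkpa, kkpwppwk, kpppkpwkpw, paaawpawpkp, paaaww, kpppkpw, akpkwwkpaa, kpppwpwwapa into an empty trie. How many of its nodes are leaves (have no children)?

A leaf is a node with no children — equivalently, the end of a word that is not a proper prefix of any other stored word.
Those words: "akpkwkkpw", "akpkwwkpaa", "kkpa", "kkpwppwk", "kpppkpwkpw", "kpppwpwa", "kpppwpwwapa", "paaaaapwwwk", "paaawpaakka", "paaawpawa", "paaawpawpkp", "paaawpawpkw", "paaawpawpw", "paaawppkaka", "paaaww", "paappkwpw"
Leaf count: 16

16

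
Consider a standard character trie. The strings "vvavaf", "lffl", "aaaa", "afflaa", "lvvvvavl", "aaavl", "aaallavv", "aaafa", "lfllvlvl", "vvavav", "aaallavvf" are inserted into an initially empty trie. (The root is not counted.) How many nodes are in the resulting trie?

43

For each word, the new-node count is its length minus the longest prefix already in the trie:
  "vvavaf" → 6 new (v, v, a, v, a, f)
  "lffl" → 4 new (l, f, f, l)
  "aaaa" → 4 new (a, a, a, a)
  "afflaa" → prefix "a" already present; 5 new (f, f, l, a, a)
  "lvvvvavl" → prefix "l" already present; 7 new (v, v, v, v, a, v, l)
  "aaavl" → prefix "aaa" already present; 2 new (v, l)
  "aaallavv" → prefix "aaa" already present; 5 new (l, l, a, v, v)
  "aaafa" → prefix "aaa" already present; 2 new (f, a)
  "lfllvlvl" → prefix "lf" already present; 6 new (l, l, v, l, v, l)
  "vvavav" → prefix "vvava" already present; 1 new (v)
  "aaallavvf" → prefix "aaallavv" already present; 1 new (f)
Total nodes = 6 + 4 + 4 + 5 + 7 + 2 + 5 + 2 + 6 + 1 + 1 = 43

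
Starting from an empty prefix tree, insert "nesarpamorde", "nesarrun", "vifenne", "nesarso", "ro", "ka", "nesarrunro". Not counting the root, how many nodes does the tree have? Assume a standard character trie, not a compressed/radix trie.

Count nodes per top-level branch (shared prefixes stored once):
  'k'-branch (ka): 2 nodes
  'n'-branch (nesarpamorde, nesarrun, nesarrunro, nesarso): 19 nodes
  'r'-branch (ro): 2 nodes
  'v'-branch (vifenne): 7 nodes
Sum: 30

30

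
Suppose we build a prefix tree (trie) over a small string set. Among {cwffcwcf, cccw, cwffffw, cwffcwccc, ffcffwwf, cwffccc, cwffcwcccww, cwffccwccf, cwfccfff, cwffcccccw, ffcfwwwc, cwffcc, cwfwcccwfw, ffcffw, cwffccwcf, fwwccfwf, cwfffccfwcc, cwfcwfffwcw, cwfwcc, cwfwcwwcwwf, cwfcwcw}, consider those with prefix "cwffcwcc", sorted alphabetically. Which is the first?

Words with prefix "cwffcwcc", in lexicographic order: "cwffcwccc", "cwffcwcccww"
Position 1: cwffcwccc

cwffcwccc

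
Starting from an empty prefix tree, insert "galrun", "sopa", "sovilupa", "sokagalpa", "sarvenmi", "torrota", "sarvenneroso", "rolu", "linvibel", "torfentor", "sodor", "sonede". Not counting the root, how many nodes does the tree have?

68

Insert word by word; a character creates a node only if that edge doesn't already exist:
  "galrun" → 6 new (g, a, l, r, u, n)
  "sopa" → 4 new (s, o, p, a)
  "sovilupa" → prefix "so" already present; 6 new (v, i, l, u, p, a)
  "sokagalpa" → prefix "so" already present; 7 new (k, a, g, a, l, p, a)
  "sarvenmi" → prefix "s" already present; 7 new (a, r, v, e, n, m, i)
  "torrota" → 7 new (t, o, r, r, o, t, a)
  "sarvenneroso" → prefix "sarven" already present; 6 new (n, e, r, o, s, o)
  "rolu" → 4 new (r, o, l, u)
  "linvibel" → 8 new (l, i, n, v, i, b, e, l)
  "torfentor" → prefix "tor" already present; 6 new (f, e, n, t, o, r)
  "sodor" → prefix "so" already present; 3 new (d, o, r)
  "sonede" → prefix "so" already present; 4 new (n, e, d, e)
Total nodes = 6 + 4 + 6 + 7 + 7 + 7 + 6 + 4 + 8 + 6 + 3 + 4 = 68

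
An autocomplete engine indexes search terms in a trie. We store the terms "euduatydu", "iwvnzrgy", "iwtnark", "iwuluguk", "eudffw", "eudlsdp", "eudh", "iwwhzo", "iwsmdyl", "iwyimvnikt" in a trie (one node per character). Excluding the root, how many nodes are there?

For each word, the new-node count is its length minus the longest prefix already in the trie:
  "euduatydu" → 9 new (e, u, d, u, a, t, y, d, u)
  "iwvnzrgy" → 8 new (i, w, v, n, z, r, g, y)
  "iwtnark" → prefix "iw" already present; 5 new (t, n, a, r, k)
  "iwuluguk" → prefix "iw" already present; 6 new (u, l, u, g, u, k)
  "eudffw" → prefix "eud" already present; 3 new (f, f, w)
  "eudlsdp" → prefix "eud" already present; 4 new (l, s, d, p)
  "eudh" → prefix "eud" already present; 1 new (h)
  "iwwhzo" → prefix "iw" already present; 4 new (w, h, z, o)
  "iwsmdyl" → prefix "iw" already present; 5 new (s, m, d, y, l)
  "iwyimvnikt" → prefix "iw" already present; 8 new (y, i, m, v, n, i, k, t)
Total nodes = 9 + 8 + 5 + 6 + 3 + 4 + 1 + 4 + 5 + 8 = 53

53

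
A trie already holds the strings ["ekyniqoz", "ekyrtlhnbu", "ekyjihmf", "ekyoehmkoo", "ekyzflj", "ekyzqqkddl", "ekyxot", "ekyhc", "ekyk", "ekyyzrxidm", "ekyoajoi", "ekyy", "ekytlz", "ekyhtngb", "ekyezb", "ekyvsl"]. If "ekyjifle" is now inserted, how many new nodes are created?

3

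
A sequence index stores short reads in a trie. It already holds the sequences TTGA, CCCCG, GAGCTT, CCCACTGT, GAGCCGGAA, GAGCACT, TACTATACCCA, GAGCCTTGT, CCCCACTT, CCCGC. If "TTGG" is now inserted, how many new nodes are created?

1

"TTG" is already a path in the trie; the remaining "G" must be added.
So 4 − 3 = 1 new nodes.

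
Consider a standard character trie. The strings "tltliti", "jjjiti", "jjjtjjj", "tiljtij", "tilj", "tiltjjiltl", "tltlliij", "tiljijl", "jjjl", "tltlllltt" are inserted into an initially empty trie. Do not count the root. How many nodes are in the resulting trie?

Insert word by word; a character creates a node only if that edge doesn't already exist:
  "tltliti" → 7 new (t, l, t, l, i, t, i)
  "jjjiti" → 6 new (j, j, j, i, t, i)
  "jjjtjjj" → prefix "jjj" already present; 4 new (t, j, j, j)
  "tiljtij" → prefix "t" already present; 6 new (i, l, j, t, i, j)
  "tilj" → prefix "tilj" already present; 0 new (none)
  "tiltjjiltl" → prefix "til" already present; 7 new (t, j, j, i, l, t, l)
  "tltlliij" → prefix "tltl" already present; 4 new (l, i, i, j)
  "tiljijl" → prefix "tilj" already present; 3 new (i, j, l)
  "jjjl" → prefix "jjj" already present; 1 new (l)
  "tltlllltt" → prefix "tltll" already present; 4 new (l, l, t, t)
Total nodes = 7 + 6 + 4 + 6 + 0 + 7 + 4 + 3 + 1 + 4 = 42

42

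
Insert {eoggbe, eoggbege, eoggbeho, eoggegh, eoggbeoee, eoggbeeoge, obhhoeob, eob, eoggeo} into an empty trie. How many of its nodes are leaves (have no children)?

Leaves are exactly the stored words that no other stored word extends.
Those words: "eob", "eoggbeeoge", "eoggbege", "eoggbeho", "eoggbeoee", "eoggegh", "eoggeo", "obhhoeob"
Leaf count: 8

8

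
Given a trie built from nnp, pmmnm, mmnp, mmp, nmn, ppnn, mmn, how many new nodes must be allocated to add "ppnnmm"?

The longest prefix of "ppnnmm" already in the trie is "ppnn" (length 4).
New nodes needed: |"ppnnmm"| − 4 = 6 − 4 = 2.

2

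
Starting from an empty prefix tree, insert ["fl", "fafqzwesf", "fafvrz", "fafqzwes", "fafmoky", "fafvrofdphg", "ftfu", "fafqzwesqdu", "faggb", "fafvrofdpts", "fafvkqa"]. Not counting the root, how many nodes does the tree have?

Insert word by word; a character creates a node only if that edge doesn't already exist:
  "fl" → 2 new (f, l)
  "fafqzwesf" → prefix "f" already present; 8 new (a, f, q, z, w, e, s, f)
  "fafvrz" → prefix "faf" already present; 3 new (v, r, z)
  "fafqzwes" → prefix "fafqzwes" already present; 0 new (none)
  "fafmoky" → prefix "faf" already present; 4 new (m, o, k, y)
  "fafvrofdphg" → prefix "fafvr" already present; 6 new (o, f, d, p, h, g)
  "ftfu" → prefix "f" already present; 3 new (t, f, u)
  "fafqzwesqdu" → prefix "fafqzwes" already present; 3 new (q, d, u)
  "faggb" → prefix "fa" already present; 3 new (g, g, b)
  "fafvrofdpts" → prefix "fafvrofdp" already present; 2 new (t, s)
  "fafvkqa" → prefix "fafv" already present; 3 new (k, q, a)
Total nodes = 2 + 8 + 3 + 0 + 4 + 6 + 3 + 3 + 3 + 2 + 3 = 37

37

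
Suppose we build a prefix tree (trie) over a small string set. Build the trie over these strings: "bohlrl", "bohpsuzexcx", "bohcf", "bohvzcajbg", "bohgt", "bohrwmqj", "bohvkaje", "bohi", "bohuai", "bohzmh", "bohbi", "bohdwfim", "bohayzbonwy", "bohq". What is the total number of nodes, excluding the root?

Trace insertions, counting only characters that open a new branch:
  "bohlrl" → 6 new (b, o, h, l, r, l)
  "bohpsuzexcx" → prefix "boh" already present; 8 new (p, s, u, z, e, x, c, x)
  "bohcf" → prefix "boh" already present; 2 new (c, f)
  "bohvzcajbg" → prefix "boh" already present; 7 new (v, z, c, a, j, b, g)
  "bohgt" → prefix "boh" already present; 2 new (g, t)
  "bohrwmqj" → prefix "boh" already present; 5 new (r, w, m, q, j)
  "bohvkaje" → prefix "bohv" already present; 4 new (k, a, j, e)
  "bohi" → prefix "boh" already present; 1 new (i)
  "bohuai" → prefix "boh" already present; 3 new (u, a, i)
  "bohzmh" → prefix "boh" already present; 3 new (z, m, h)
  "bohbi" → prefix "boh" already present; 2 new (b, i)
  "bohdwfim" → prefix "boh" already present; 5 new (d, w, f, i, m)
  "bohayzbonwy" → prefix "boh" already present; 8 new (a, y, z, b, o, n, w, y)
  "bohq" → prefix "boh" already present; 1 new (q)
Total nodes = 6 + 8 + 2 + 7 + 2 + 5 + 4 + 1 + 3 + 3 + 2 + 5 + 8 + 1 = 57

57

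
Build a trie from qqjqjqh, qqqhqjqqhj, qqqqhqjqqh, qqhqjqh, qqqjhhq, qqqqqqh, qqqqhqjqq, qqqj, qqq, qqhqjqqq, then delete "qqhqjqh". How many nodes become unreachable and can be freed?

1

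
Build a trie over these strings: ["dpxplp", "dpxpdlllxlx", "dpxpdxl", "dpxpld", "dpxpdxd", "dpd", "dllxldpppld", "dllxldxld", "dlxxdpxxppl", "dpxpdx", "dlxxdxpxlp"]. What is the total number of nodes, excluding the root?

Trace insertions, counting only characters that open a new branch:
  "dpxplp" → 6 new (d, p, x, p, l, p)
  "dpxpdlllxlx" → prefix "dpxp" already present; 7 new (d, l, l, l, x, l, x)
  "dpxpdxl" → prefix "dpxpd" already present; 2 new (x, l)
  "dpxpld" → prefix "dpxpl" already present; 1 new (d)
  "dpxpdxd" → prefix "dpxpdx" already present; 1 new (d)
  "dpd" → prefix "dp" already present; 1 new (d)
  "dllxldpppld" → prefix "d" already present; 10 new (l, l, x, l, d, p, p, p, l, d)
  "dllxldxld" → prefix "dllxld" already present; 3 new (x, l, d)
  "dlxxdpxxppl" → prefix "dl" already present; 9 new (x, x, d, p, x, x, p, p, l)
  "dpxpdx" → prefix "dpxpdx" already present; 0 new (none)
  "dlxxdxpxlp" → prefix "dlxxd" already present; 5 new (x, p, x, l, p)
Total nodes = 6 + 7 + 2 + 1 + 1 + 1 + 10 + 3 + 9 + 0 + 5 = 45

45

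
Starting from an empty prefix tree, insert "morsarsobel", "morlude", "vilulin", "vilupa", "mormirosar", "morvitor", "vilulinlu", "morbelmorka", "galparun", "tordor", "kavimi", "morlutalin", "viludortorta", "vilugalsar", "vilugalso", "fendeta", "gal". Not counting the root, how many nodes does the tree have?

Count nodes per top-level branch (shared prefixes stored once):
  'f'-branch (fendeta): 7 nodes
  'g'-branch (gal, galparun): 8 nodes
  'k'-branch (kavimi): 6 nodes
  'm'-branch (morbelmorka, morlude, morlutalin, mormirosar, morsarsobel, morvitor): 40 nodes
  't'-branch (tordor): 6 nodes
  'v'-branch (viludortorta, vilugalsar, vilugalso, vilulin, vilulinlu, vilupa): 26 nodes
Sum: 93

93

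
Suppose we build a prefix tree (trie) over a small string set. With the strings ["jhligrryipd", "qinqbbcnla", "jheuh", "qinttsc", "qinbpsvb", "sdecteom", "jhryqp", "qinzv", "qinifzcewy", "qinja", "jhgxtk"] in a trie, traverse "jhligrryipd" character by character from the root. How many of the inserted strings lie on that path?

1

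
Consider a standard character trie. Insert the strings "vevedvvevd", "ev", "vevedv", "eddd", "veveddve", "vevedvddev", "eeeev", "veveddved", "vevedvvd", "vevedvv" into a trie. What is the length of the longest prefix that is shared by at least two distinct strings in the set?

8

Equivalently: take the maximum, over all pairs, of their longest common prefix length.
e.g. "veveddve" and "veveddved" share the prefix "veveddve" of length 8; no pair shares a longer one.
Longest shared-prefix length: 8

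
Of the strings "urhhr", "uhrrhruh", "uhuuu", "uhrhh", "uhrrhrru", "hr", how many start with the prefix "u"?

5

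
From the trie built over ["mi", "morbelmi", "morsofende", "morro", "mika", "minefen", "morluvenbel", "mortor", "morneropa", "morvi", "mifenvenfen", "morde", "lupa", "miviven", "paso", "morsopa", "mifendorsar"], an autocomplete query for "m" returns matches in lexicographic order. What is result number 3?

Filter for "m…" and sort: "mi", "mifendorsar", "mifenvenfen", "mika", "minefen", "miviven", "morbelmi", "morde", "morluvenbel", "morneropa", "morro", "morsofende", "morsopa", "mortor", "morvi"
The 3rd is mifenvenfen.

mifenvenfen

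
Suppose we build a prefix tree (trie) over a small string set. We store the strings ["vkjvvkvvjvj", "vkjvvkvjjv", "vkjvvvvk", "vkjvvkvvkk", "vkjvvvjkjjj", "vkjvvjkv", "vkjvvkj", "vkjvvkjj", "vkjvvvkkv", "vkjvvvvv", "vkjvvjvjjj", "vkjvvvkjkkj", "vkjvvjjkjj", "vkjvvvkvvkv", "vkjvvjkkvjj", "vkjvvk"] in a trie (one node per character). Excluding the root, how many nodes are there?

Insert word by word; a character creates a node only if that edge doesn't already exist:
  "vkjvvkvvjvj" → 11 new (v, k, j, v, v, k, v, v, j, v, j)
  "vkjvvkvjjv" → prefix "vkjvvkv" already present; 3 new (j, j, v)
  "vkjvvvvk" → prefix "vkjvv" already present; 3 new (v, v, k)
  "vkjvvkvvkk" → prefix "vkjvvkvv" already present; 2 new (k, k)
  "vkjvvvjkjjj" → prefix "vkjvvv" already present; 5 new (j, k, j, j, j)
  "vkjvvjkv" → prefix "vkjvv" already present; 3 new (j, k, v)
  "vkjvvkj" → prefix "vkjvvk" already present; 1 new (j)
  "vkjvvkjj" → prefix "vkjvvkj" already present; 1 new (j)
  "vkjvvvkkv" → prefix "vkjvvv" already present; 3 new (k, k, v)
  "vkjvvvvv" → prefix "vkjvvvv" already present; 1 new (v)
  "vkjvvjvjjj" → prefix "vkjvvj" already present; 4 new (v, j, j, j)
  "vkjvvvkjkkj" → prefix "vkjvvvk" already present; 4 new (j, k, k, j)
  "vkjvvjjkjj" → prefix "vkjvvj" already present; 4 new (j, k, j, j)
  "vkjvvvkvvkv" → prefix "vkjvvvk" already present; 4 new (v, v, k, v)
  "vkjvvjkkvjj" → prefix "vkjvvjk" already present; 4 new (k, v, j, j)
  "vkjvvk" → prefix "vkjvvk" already present; 0 new (none)
Total nodes = 11 + 3 + 3 + 2 + 5 + 3 + 1 + 1 + 3 + 1 + 4 + 4 + 4 + 4 + 4 + 0 = 53

53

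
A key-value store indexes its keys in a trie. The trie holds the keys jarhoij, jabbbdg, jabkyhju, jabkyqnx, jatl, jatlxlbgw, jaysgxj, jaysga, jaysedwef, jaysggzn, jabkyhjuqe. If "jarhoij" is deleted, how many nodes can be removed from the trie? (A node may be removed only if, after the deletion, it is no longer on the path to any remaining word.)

Walk "jarhoij" from the leaf back toward the root, removing each node that no remaining word uses.
The suffix "rhoij" (5 nodes) is used only by "jarhoij"; the node for "ja" still has the child "b", so pruning stops there.
Nodes removed: 5

5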